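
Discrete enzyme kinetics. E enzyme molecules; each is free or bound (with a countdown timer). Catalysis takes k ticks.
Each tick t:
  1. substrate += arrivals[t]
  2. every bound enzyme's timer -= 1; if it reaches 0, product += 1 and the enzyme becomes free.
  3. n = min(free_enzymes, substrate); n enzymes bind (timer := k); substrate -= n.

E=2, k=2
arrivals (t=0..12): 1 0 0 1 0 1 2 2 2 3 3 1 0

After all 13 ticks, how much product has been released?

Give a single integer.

Answer: 8

Derivation:
t=0: arr=1 -> substrate=0 bound=1 product=0
t=1: arr=0 -> substrate=0 bound=1 product=0
t=2: arr=0 -> substrate=0 bound=0 product=1
t=3: arr=1 -> substrate=0 bound=1 product=1
t=4: arr=0 -> substrate=0 bound=1 product=1
t=5: arr=1 -> substrate=0 bound=1 product=2
t=6: arr=2 -> substrate=1 bound=2 product=2
t=7: arr=2 -> substrate=2 bound=2 product=3
t=8: arr=2 -> substrate=3 bound=2 product=4
t=9: arr=3 -> substrate=5 bound=2 product=5
t=10: arr=3 -> substrate=7 bound=2 product=6
t=11: arr=1 -> substrate=7 bound=2 product=7
t=12: arr=0 -> substrate=6 bound=2 product=8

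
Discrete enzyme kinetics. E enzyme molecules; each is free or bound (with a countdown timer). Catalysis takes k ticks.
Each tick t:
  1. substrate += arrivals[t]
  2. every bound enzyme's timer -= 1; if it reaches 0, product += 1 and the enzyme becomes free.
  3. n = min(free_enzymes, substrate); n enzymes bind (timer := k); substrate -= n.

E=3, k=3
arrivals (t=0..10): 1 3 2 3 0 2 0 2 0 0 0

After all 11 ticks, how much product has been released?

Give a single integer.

Answer: 9

Derivation:
t=0: arr=1 -> substrate=0 bound=1 product=0
t=1: arr=3 -> substrate=1 bound=3 product=0
t=2: arr=2 -> substrate=3 bound=3 product=0
t=3: arr=3 -> substrate=5 bound=3 product=1
t=4: arr=0 -> substrate=3 bound=3 product=3
t=5: arr=2 -> substrate=5 bound=3 product=3
t=6: arr=0 -> substrate=4 bound=3 product=4
t=7: arr=2 -> substrate=4 bound=3 product=6
t=8: arr=0 -> substrate=4 bound=3 product=6
t=9: arr=0 -> substrate=3 bound=3 product=7
t=10: arr=0 -> substrate=1 bound=3 product=9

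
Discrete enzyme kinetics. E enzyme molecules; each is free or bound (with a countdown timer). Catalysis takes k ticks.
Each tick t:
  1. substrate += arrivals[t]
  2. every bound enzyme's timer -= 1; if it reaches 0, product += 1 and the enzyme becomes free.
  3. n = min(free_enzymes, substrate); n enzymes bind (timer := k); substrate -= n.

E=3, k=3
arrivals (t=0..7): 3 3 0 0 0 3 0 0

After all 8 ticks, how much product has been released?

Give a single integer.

t=0: arr=3 -> substrate=0 bound=3 product=0
t=1: arr=3 -> substrate=3 bound=3 product=0
t=2: arr=0 -> substrate=3 bound=3 product=0
t=3: arr=0 -> substrate=0 bound=3 product=3
t=4: arr=0 -> substrate=0 bound=3 product=3
t=5: arr=3 -> substrate=3 bound=3 product=3
t=6: arr=0 -> substrate=0 bound=3 product=6
t=7: arr=0 -> substrate=0 bound=3 product=6

Answer: 6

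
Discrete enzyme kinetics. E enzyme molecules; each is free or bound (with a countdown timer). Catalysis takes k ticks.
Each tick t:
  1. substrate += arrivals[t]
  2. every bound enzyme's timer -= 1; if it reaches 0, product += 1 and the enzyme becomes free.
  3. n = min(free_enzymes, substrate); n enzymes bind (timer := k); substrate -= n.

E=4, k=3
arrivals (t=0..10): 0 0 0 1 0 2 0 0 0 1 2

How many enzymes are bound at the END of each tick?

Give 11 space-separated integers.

Answer: 0 0 0 1 1 3 2 2 0 1 3

Derivation:
t=0: arr=0 -> substrate=0 bound=0 product=0
t=1: arr=0 -> substrate=0 bound=0 product=0
t=2: arr=0 -> substrate=0 bound=0 product=0
t=3: arr=1 -> substrate=0 bound=1 product=0
t=4: arr=0 -> substrate=0 bound=1 product=0
t=5: arr=2 -> substrate=0 bound=3 product=0
t=6: arr=0 -> substrate=0 bound=2 product=1
t=7: arr=0 -> substrate=0 bound=2 product=1
t=8: arr=0 -> substrate=0 bound=0 product=3
t=9: arr=1 -> substrate=0 bound=1 product=3
t=10: arr=2 -> substrate=0 bound=3 product=3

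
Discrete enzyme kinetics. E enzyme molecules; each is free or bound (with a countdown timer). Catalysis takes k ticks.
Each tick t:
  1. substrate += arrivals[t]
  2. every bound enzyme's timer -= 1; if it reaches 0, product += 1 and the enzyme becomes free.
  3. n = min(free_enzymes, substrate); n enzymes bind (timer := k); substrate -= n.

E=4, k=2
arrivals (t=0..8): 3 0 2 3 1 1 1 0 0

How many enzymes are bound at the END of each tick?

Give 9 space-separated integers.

Answer: 3 3 2 4 4 3 2 1 0

Derivation:
t=0: arr=3 -> substrate=0 bound=3 product=0
t=1: arr=0 -> substrate=0 bound=3 product=0
t=2: arr=2 -> substrate=0 bound=2 product=3
t=3: arr=3 -> substrate=1 bound=4 product=3
t=4: arr=1 -> substrate=0 bound=4 product=5
t=5: arr=1 -> substrate=0 bound=3 product=7
t=6: arr=1 -> substrate=0 bound=2 product=9
t=7: arr=0 -> substrate=0 bound=1 product=10
t=8: arr=0 -> substrate=0 bound=0 product=11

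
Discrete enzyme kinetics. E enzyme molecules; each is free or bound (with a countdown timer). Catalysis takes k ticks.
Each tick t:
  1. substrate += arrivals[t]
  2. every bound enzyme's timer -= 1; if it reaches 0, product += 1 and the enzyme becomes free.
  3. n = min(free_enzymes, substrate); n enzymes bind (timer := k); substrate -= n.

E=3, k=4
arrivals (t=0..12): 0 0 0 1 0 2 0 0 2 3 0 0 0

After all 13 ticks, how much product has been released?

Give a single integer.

Answer: 4

Derivation:
t=0: arr=0 -> substrate=0 bound=0 product=0
t=1: arr=0 -> substrate=0 bound=0 product=0
t=2: arr=0 -> substrate=0 bound=0 product=0
t=3: arr=1 -> substrate=0 bound=1 product=0
t=4: arr=0 -> substrate=0 bound=1 product=0
t=5: arr=2 -> substrate=0 bound=3 product=0
t=6: arr=0 -> substrate=0 bound=3 product=0
t=7: arr=0 -> substrate=0 bound=2 product=1
t=8: arr=2 -> substrate=1 bound=3 product=1
t=9: arr=3 -> substrate=2 bound=3 product=3
t=10: arr=0 -> substrate=2 bound=3 product=3
t=11: arr=0 -> substrate=2 bound=3 product=3
t=12: arr=0 -> substrate=1 bound=3 product=4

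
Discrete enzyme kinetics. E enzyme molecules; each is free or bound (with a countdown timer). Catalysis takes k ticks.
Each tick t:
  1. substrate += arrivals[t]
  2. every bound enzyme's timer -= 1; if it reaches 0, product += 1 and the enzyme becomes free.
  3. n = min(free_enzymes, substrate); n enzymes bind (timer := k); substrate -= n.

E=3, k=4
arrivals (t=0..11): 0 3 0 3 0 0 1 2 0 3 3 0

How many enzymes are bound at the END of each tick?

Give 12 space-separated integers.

Answer: 0 3 3 3 3 3 3 3 3 3 3 3

Derivation:
t=0: arr=0 -> substrate=0 bound=0 product=0
t=1: arr=3 -> substrate=0 bound=3 product=0
t=2: arr=0 -> substrate=0 bound=3 product=0
t=3: arr=3 -> substrate=3 bound=3 product=0
t=4: arr=0 -> substrate=3 bound=3 product=0
t=5: arr=0 -> substrate=0 bound=3 product=3
t=6: arr=1 -> substrate=1 bound=3 product=3
t=7: arr=2 -> substrate=3 bound=3 product=3
t=8: arr=0 -> substrate=3 bound=3 product=3
t=9: arr=3 -> substrate=3 bound=3 product=6
t=10: arr=3 -> substrate=6 bound=3 product=6
t=11: arr=0 -> substrate=6 bound=3 product=6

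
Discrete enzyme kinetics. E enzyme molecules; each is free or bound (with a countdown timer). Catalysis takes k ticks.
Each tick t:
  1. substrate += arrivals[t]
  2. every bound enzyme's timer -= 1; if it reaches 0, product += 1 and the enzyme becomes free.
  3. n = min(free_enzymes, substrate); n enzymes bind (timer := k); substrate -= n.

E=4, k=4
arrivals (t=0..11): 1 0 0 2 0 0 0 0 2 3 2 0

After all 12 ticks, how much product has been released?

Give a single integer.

Answer: 3

Derivation:
t=0: arr=1 -> substrate=0 bound=1 product=0
t=1: arr=0 -> substrate=0 bound=1 product=0
t=2: arr=0 -> substrate=0 bound=1 product=0
t=3: arr=2 -> substrate=0 bound=3 product=0
t=4: arr=0 -> substrate=0 bound=2 product=1
t=5: arr=0 -> substrate=0 bound=2 product=1
t=6: arr=0 -> substrate=0 bound=2 product=1
t=7: arr=0 -> substrate=0 bound=0 product=3
t=8: arr=2 -> substrate=0 bound=2 product=3
t=9: arr=3 -> substrate=1 bound=4 product=3
t=10: arr=2 -> substrate=3 bound=4 product=3
t=11: arr=0 -> substrate=3 bound=4 product=3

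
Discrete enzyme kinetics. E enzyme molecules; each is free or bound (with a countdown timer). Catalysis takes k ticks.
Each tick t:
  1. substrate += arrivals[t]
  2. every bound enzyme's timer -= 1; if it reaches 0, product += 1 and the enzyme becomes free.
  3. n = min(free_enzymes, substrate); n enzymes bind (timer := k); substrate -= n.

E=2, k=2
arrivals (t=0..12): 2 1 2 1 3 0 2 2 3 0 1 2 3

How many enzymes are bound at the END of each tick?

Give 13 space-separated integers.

Answer: 2 2 2 2 2 2 2 2 2 2 2 2 2

Derivation:
t=0: arr=2 -> substrate=0 bound=2 product=0
t=1: arr=1 -> substrate=1 bound=2 product=0
t=2: arr=2 -> substrate=1 bound=2 product=2
t=3: arr=1 -> substrate=2 bound=2 product=2
t=4: arr=3 -> substrate=3 bound=2 product=4
t=5: arr=0 -> substrate=3 bound=2 product=4
t=6: arr=2 -> substrate=3 bound=2 product=6
t=7: arr=2 -> substrate=5 bound=2 product=6
t=8: arr=3 -> substrate=6 bound=2 product=8
t=9: arr=0 -> substrate=6 bound=2 product=8
t=10: arr=1 -> substrate=5 bound=2 product=10
t=11: arr=2 -> substrate=7 bound=2 product=10
t=12: arr=3 -> substrate=8 bound=2 product=12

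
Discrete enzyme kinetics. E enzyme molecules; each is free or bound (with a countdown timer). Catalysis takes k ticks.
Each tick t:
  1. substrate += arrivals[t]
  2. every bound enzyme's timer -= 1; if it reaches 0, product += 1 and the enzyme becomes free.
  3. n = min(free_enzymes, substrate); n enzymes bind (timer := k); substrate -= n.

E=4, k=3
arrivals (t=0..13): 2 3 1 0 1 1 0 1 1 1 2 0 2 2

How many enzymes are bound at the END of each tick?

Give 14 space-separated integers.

Answer: 2 4 4 4 3 4 2 2 2 3 4 3 4 4

Derivation:
t=0: arr=2 -> substrate=0 bound=2 product=0
t=1: arr=3 -> substrate=1 bound=4 product=0
t=2: arr=1 -> substrate=2 bound=4 product=0
t=3: arr=0 -> substrate=0 bound=4 product=2
t=4: arr=1 -> substrate=0 bound=3 product=4
t=5: arr=1 -> substrate=0 bound=4 product=4
t=6: arr=0 -> substrate=0 bound=2 product=6
t=7: arr=1 -> substrate=0 bound=2 product=7
t=8: arr=1 -> substrate=0 bound=2 product=8
t=9: arr=1 -> substrate=0 bound=3 product=8
t=10: arr=2 -> substrate=0 bound=4 product=9
t=11: arr=0 -> substrate=0 bound=3 product=10
t=12: arr=2 -> substrate=0 bound=4 product=11
t=13: arr=2 -> substrate=0 bound=4 product=13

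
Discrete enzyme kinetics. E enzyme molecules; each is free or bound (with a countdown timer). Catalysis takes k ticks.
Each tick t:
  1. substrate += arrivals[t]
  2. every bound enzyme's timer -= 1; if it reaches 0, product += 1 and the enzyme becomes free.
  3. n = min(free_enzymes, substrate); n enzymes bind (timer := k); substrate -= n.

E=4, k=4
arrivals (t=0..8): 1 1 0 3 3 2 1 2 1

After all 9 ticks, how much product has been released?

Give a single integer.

t=0: arr=1 -> substrate=0 bound=1 product=0
t=1: arr=1 -> substrate=0 bound=2 product=0
t=2: arr=0 -> substrate=0 bound=2 product=0
t=3: arr=3 -> substrate=1 bound=4 product=0
t=4: arr=3 -> substrate=3 bound=4 product=1
t=5: arr=2 -> substrate=4 bound=4 product=2
t=6: arr=1 -> substrate=5 bound=4 product=2
t=7: arr=2 -> substrate=5 bound=4 product=4
t=8: arr=1 -> substrate=5 bound=4 product=5

Answer: 5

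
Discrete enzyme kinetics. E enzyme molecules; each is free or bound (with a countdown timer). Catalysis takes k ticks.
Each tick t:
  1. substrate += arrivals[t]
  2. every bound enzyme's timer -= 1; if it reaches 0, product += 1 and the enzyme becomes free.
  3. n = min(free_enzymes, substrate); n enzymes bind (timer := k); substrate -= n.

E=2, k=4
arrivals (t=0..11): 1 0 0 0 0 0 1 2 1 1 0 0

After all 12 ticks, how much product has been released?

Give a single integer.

t=0: arr=1 -> substrate=0 bound=1 product=0
t=1: arr=0 -> substrate=0 bound=1 product=0
t=2: arr=0 -> substrate=0 bound=1 product=0
t=3: arr=0 -> substrate=0 bound=1 product=0
t=4: arr=0 -> substrate=0 bound=0 product=1
t=5: arr=0 -> substrate=0 bound=0 product=1
t=6: arr=1 -> substrate=0 bound=1 product=1
t=7: arr=2 -> substrate=1 bound=2 product=1
t=8: arr=1 -> substrate=2 bound=2 product=1
t=9: arr=1 -> substrate=3 bound=2 product=1
t=10: arr=0 -> substrate=2 bound=2 product=2
t=11: arr=0 -> substrate=1 bound=2 product=3

Answer: 3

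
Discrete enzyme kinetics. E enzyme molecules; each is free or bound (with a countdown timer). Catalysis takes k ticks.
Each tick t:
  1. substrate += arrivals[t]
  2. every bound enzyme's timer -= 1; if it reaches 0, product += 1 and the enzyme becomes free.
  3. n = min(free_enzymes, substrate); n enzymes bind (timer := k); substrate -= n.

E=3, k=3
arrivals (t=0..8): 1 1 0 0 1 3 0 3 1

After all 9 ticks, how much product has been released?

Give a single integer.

t=0: arr=1 -> substrate=0 bound=1 product=0
t=1: arr=1 -> substrate=0 bound=2 product=0
t=2: arr=0 -> substrate=0 bound=2 product=0
t=3: arr=0 -> substrate=0 bound=1 product=1
t=4: arr=1 -> substrate=0 bound=1 product=2
t=5: arr=3 -> substrate=1 bound=3 product=2
t=6: arr=0 -> substrate=1 bound=3 product=2
t=7: arr=3 -> substrate=3 bound=3 product=3
t=8: arr=1 -> substrate=2 bound=3 product=5

Answer: 5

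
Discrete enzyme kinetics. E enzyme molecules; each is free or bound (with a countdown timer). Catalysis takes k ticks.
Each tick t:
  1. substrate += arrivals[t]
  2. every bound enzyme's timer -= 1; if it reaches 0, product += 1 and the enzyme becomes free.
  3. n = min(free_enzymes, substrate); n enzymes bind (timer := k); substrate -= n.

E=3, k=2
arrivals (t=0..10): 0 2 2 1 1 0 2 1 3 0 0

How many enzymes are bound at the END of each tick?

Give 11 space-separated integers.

Answer: 0 2 3 3 3 1 2 3 3 3 1

Derivation:
t=0: arr=0 -> substrate=0 bound=0 product=0
t=1: arr=2 -> substrate=0 bound=2 product=0
t=2: arr=2 -> substrate=1 bound=3 product=0
t=3: arr=1 -> substrate=0 bound=3 product=2
t=4: arr=1 -> substrate=0 bound=3 product=3
t=5: arr=0 -> substrate=0 bound=1 product=5
t=6: arr=2 -> substrate=0 bound=2 product=6
t=7: arr=1 -> substrate=0 bound=3 product=6
t=8: arr=3 -> substrate=1 bound=3 product=8
t=9: arr=0 -> substrate=0 bound=3 product=9
t=10: arr=0 -> substrate=0 bound=1 product=11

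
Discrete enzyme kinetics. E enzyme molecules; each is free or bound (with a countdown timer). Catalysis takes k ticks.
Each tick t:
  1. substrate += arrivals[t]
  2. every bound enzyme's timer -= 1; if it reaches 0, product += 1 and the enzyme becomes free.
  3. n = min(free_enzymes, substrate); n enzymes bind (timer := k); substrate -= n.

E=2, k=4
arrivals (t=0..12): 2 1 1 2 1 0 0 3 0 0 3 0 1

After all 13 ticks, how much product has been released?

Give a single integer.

t=0: arr=2 -> substrate=0 bound=2 product=0
t=1: arr=1 -> substrate=1 bound=2 product=0
t=2: arr=1 -> substrate=2 bound=2 product=0
t=3: arr=2 -> substrate=4 bound=2 product=0
t=4: arr=1 -> substrate=3 bound=2 product=2
t=5: arr=0 -> substrate=3 bound=2 product=2
t=6: arr=0 -> substrate=3 bound=2 product=2
t=7: arr=3 -> substrate=6 bound=2 product=2
t=8: arr=0 -> substrate=4 bound=2 product=4
t=9: arr=0 -> substrate=4 bound=2 product=4
t=10: arr=3 -> substrate=7 bound=2 product=4
t=11: arr=0 -> substrate=7 bound=2 product=4
t=12: arr=1 -> substrate=6 bound=2 product=6

Answer: 6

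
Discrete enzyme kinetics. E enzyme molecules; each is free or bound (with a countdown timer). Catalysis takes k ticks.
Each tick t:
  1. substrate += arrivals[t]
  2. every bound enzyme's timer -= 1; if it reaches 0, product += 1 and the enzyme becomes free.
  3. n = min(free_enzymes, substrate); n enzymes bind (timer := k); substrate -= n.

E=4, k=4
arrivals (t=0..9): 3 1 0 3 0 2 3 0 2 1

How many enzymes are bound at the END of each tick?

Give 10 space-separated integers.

t=0: arr=3 -> substrate=0 bound=3 product=0
t=1: arr=1 -> substrate=0 bound=4 product=0
t=2: arr=0 -> substrate=0 bound=4 product=0
t=3: arr=3 -> substrate=3 bound=4 product=0
t=4: arr=0 -> substrate=0 bound=4 product=3
t=5: arr=2 -> substrate=1 bound=4 product=4
t=6: arr=3 -> substrate=4 bound=4 product=4
t=7: arr=0 -> substrate=4 bound=4 product=4
t=8: arr=2 -> substrate=3 bound=4 product=7
t=9: arr=1 -> substrate=3 bound=4 product=8

Answer: 3 4 4 4 4 4 4 4 4 4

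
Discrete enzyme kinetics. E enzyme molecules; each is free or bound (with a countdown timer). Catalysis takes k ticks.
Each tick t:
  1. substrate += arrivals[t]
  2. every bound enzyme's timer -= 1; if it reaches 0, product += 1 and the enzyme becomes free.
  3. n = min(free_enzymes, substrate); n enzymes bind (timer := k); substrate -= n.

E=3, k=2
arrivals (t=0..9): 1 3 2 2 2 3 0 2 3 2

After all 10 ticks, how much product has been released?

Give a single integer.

t=0: arr=1 -> substrate=0 bound=1 product=0
t=1: arr=3 -> substrate=1 bound=3 product=0
t=2: arr=2 -> substrate=2 bound=3 product=1
t=3: arr=2 -> substrate=2 bound=3 product=3
t=4: arr=2 -> substrate=3 bound=3 product=4
t=5: arr=3 -> substrate=4 bound=3 product=6
t=6: arr=0 -> substrate=3 bound=3 product=7
t=7: arr=2 -> substrate=3 bound=3 product=9
t=8: arr=3 -> substrate=5 bound=3 product=10
t=9: arr=2 -> substrate=5 bound=3 product=12

Answer: 12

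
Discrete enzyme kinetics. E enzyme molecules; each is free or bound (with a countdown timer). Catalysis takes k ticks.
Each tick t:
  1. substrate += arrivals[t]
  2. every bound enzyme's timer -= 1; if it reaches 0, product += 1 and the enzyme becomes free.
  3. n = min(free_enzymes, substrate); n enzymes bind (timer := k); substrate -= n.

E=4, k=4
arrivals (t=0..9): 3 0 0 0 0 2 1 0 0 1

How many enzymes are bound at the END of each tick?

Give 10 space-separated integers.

Answer: 3 3 3 3 0 2 3 3 3 2

Derivation:
t=0: arr=3 -> substrate=0 bound=3 product=0
t=1: arr=0 -> substrate=0 bound=3 product=0
t=2: arr=0 -> substrate=0 bound=3 product=0
t=3: arr=0 -> substrate=0 bound=3 product=0
t=4: arr=0 -> substrate=0 bound=0 product=3
t=5: arr=2 -> substrate=0 bound=2 product=3
t=6: arr=1 -> substrate=0 bound=3 product=3
t=7: arr=0 -> substrate=0 bound=3 product=3
t=8: arr=0 -> substrate=0 bound=3 product=3
t=9: arr=1 -> substrate=0 bound=2 product=5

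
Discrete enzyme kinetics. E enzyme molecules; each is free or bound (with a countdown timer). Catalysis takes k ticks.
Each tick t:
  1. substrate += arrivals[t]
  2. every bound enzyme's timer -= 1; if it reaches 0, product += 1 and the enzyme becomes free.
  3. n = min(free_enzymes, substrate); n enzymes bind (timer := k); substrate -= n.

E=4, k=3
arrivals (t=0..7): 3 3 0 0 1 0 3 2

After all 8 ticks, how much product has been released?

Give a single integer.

t=0: arr=3 -> substrate=0 bound=3 product=0
t=1: arr=3 -> substrate=2 bound=4 product=0
t=2: arr=0 -> substrate=2 bound=4 product=0
t=3: arr=0 -> substrate=0 bound=3 product=3
t=4: arr=1 -> substrate=0 bound=3 product=4
t=5: arr=0 -> substrate=0 bound=3 product=4
t=6: arr=3 -> substrate=0 bound=4 product=6
t=7: arr=2 -> substrate=1 bound=4 product=7

Answer: 7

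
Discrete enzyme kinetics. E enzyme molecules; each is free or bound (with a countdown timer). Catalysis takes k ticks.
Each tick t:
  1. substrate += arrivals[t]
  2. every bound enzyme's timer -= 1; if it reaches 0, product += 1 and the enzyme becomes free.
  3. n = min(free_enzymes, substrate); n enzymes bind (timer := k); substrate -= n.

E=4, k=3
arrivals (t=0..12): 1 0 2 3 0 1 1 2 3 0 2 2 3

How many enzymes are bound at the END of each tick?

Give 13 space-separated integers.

Answer: 1 1 3 4 4 4 3 4 4 4 4 4 4

Derivation:
t=0: arr=1 -> substrate=0 bound=1 product=0
t=1: arr=0 -> substrate=0 bound=1 product=0
t=2: arr=2 -> substrate=0 bound=3 product=0
t=3: arr=3 -> substrate=1 bound=4 product=1
t=4: arr=0 -> substrate=1 bound=4 product=1
t=5: arr=1 -> substrate=0 bound=4 product=3
t=6: arr=1 -> substrate=0 bound=3 product=5
t=7: arr=2 -> substrate=1 bound=4 product=5
t=8: arr=3 -> substrate=2 bound=4 product=7
t=9: arr=0 -> substrate=1 bound=4 product=8
t=10: arr=2 -> substrate=2 bound=4 product=9
t=11: arr=2 -> substrate=2 bound=4 product=11
t=12: arr=3 -> substrate=4 bound=4 product=12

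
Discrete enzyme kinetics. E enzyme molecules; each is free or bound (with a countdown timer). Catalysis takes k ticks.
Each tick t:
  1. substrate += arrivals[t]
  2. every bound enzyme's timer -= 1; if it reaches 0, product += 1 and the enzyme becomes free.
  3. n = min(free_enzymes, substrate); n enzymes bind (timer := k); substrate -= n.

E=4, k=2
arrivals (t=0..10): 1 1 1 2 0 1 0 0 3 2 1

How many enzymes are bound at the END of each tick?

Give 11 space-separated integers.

Answer: 1 2 2 3 2 1 1 0 3 4 3

Derivation:
t=0: arr=1 -> substrate=0 bound=1 product=0
t=1: arr=1 -> substrate=0 bound=2 product=0
t=2: arr=1 -> substrate=0 bound=2 product=1
t=3: arr=2 -> substrate=0 bound=3 product=2
t=4: arr=0 -> substrate=0 bound=2 product=3
t=5: arr=1 -> substrate=0 bound=1 product=5
t=6: arr=0 -> substrate=0 bound=1 product=5
t=7: arr=0 -> substrate=0 bound=0 product=6
t=8: arr=3 -> substrate=0 bound=3 product=6
t=9: arr=2 -> substrate=1 bound=4 product=6
t=10: arr=1 -> substrate=0 bound=3 product=9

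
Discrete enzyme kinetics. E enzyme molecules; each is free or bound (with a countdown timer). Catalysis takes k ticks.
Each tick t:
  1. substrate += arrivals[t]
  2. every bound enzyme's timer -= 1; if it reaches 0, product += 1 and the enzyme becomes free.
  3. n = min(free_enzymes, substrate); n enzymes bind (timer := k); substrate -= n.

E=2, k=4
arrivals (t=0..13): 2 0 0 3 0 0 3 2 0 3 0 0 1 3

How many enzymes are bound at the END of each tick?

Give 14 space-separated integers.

t=0: arr=2 -> substrate=0 bound=2 product=0
t=1: arr=0 -> substrate=0 bound=2 product=0
t=2: arr=0 -> substrate=0 bound=2 product=0
t=3: arr=3 -> substrate=3 bound=2 product=0
t=4: arr=0 -> substrate=1 bound=2 product=2
t=5: arr=0 -> substrate=1 bound=2 product=2
t=6: arr=3 -> substrate=4 bound=2 product=2
t=7: arr=2 -> substrate=6 bound=2 product=2
t=8: arr=0 -> substrate=4 bound=2 product=4
t=9: arr=3 -> substrate=7 bound=2 product=4
t=10: arr=0 -> substrate=7 bound=2 product=4
t=11: arr=0 -> substrate=7 bound=2 product=4
t=12: arr=1 -> substrate=6 bound=2 product=6
t=13: arr=3 -> substrate=9 bound=2 product=6

Answer: 2 2 2 2 2 2 2 2 2 2 2 2 2 2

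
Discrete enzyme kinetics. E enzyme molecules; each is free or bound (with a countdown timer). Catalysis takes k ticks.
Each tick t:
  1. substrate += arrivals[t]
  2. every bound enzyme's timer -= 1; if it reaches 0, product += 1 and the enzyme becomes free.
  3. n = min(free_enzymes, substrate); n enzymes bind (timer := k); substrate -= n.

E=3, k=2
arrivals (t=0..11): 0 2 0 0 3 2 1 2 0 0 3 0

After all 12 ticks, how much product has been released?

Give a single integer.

t=0: arr=0 -> substrate=0 bound=0 product=0
t=1: arr=2 -> substrate=0 bound=2 product=0
t=2: arr=0 -> substrate=0 bound=2 product=0
t=3: arr=0 -> substrate=0 bound=0 product=2
t=4: arr=3 -> substrate=0 bound=3 product=2
t=5: arr=2 -> substrate=2 bound=3 product=2
t=6: arr=1 -> substrate=0 bound=3 product=5
t=7: arr=2 -> substrate=2 bound=3 product=5
t=8: arr=0 -> substrate=0 bound=2 product=8
t=9: arr=0 -> substrate=0 bound=2 product=8
t=10: arr=3 -> substrate=0 bound=3 product=10
t=11: arr=0 -> substrate=0 bound=3 product=10

Answer: 10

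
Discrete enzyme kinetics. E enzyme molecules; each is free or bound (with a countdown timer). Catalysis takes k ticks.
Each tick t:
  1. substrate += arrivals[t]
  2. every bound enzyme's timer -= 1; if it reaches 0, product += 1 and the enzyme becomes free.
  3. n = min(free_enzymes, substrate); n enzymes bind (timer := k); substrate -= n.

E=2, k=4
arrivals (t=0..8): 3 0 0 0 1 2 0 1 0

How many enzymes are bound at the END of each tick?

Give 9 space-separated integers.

t=0: arr=3 -> substrate=1 bound=2 product=0
t=1: arr=0 -> substrate=1 bound=2 product=0
t=2: arr=0 -> substrate=1 bound=2 product=0
t=3: arr=0 -> substrate=1 bound=2 product=0
t=4: arr=1 -> substrate=0 bound=2 product=2
t=5: arr=2 -> substrate=2 bound=2 product=2
t=6: arr=0 -> substrate=2 bound=2 product=2
t=7: arr=1 -> substrate=3 bound=2 product=2
t=8: arr=0 -> substrate=1 bound=2 product=4

Answer: 2 2 2 2 2 2 2 2 2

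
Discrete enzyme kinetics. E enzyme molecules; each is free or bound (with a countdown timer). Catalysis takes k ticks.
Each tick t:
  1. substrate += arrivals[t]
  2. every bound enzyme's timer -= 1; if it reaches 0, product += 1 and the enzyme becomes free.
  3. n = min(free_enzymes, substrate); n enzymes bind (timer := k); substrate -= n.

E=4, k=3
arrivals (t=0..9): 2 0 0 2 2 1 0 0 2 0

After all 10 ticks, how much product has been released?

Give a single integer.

t=0: arr=2 -> substrate=0 bound=2 product=0
t=1: arr=0 -> substrate=0 bound=2 product=0
t=2: arr=0 -> substrate=0 bound=2 product=0
t=3: arr=2 -> substrate=0 bound=2 product=2
t=4: arr=2 -> substrate=0 bound=4 product=2
t=5: arr=1 -> substrate=1 bound=4 product=2
t=6: arr=0 -> substrate=0 bound=3 product=4
t=7: arr=0 -> substrate=0 bound=1 product=6
t=8: arr=2 -> substrate=0 bound=3 product=6
t=9: arr=0 -> substrate=0 bound=2 product=7

Answer: 7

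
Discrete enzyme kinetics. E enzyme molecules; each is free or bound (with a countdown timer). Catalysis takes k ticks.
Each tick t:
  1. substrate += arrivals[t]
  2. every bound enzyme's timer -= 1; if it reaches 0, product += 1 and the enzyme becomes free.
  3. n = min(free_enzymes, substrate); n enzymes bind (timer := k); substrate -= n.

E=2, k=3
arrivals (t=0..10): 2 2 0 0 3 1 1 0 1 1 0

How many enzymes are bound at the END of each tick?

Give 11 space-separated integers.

Answer: 2 2 2 2 2 2 2 2 2 2 2

Derivation:
t=0: arr=2 -> substrate=0 bound=2 product=0
t=1: arr=2 -> substrate=2 bound=2 product=0
t=2: arr=0 -> substrate=2 bound=2 product=0
t=3: arr=0 -> substrate=0 bound=2 product=2
t=4: arr=3 -> substrate=3 bound=2 product=2
t=5: arr=1 -> substrate=4 bound=2 product=2
t=6: arr=1 -> substrate=3 bound=2 product=4
t=7: arr=0 -> substrate=3 bound=2 product=4
t=8: arr=1 -> substrate=4 bound=2 product=4
t=9: arr=1 -> substrate=3 bound=2 product=6
t=10: arr=0 -> substrate=3 bound=2 product=6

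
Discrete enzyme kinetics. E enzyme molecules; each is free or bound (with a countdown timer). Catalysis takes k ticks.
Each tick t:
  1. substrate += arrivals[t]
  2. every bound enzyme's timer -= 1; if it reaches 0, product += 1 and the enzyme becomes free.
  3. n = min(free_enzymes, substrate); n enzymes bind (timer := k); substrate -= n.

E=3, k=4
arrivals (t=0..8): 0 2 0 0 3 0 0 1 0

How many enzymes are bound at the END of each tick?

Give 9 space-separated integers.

t=0: arr=0 -> substrate=0 bound=0 product=0
t=1: arr=2 -> substrate=0 bound=2 product=0
t=2: arr=0 -> substrate=0 bound=2 product=0
t=3: arr=0 -> substrate=0 bound=2 product=0
t=4: arr=3 -> substrate=2 bound=3 product=0
t=5: arr=0 -> substrate=0 bound=3 product=2
t=6: arr=0 -> substrate=0 bound=3 product=2
t=7: arr=1 -> substrate=1 bound=3 product=2
t=8: arr=0 -> substrate=0 bound=3 product=3

Answer: 0 2 2 2 3 3 3 3 3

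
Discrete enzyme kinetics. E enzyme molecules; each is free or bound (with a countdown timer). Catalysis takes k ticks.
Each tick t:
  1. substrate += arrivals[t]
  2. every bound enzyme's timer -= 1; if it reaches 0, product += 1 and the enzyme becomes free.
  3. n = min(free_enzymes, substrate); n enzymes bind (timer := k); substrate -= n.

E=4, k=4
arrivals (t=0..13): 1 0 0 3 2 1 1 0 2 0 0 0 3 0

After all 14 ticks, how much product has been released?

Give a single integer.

t=0: arr=1 -> substrate=0 bound=1 product=0
t=1: arr=0 -> substrate=0 bound=1 product=0
t=2: arr=0 -> substrate=0 bound=1 product=0
t=3: arr=3 -> substrate=0 bound=4 product=0
t=4: arr=2 -> substrate=1 bound=4 product=1
t=5: arr=1 -> substrate=2 bound=4 product=1
t=6: arr=1 -> substrate=3 bound=4 product=1
t=7: arr=0 -> substrate=0 bound=4 product=4
t=8: arr=2 -> substrate=1 bound=4 product=5
t=9: arr=0 -> substrate=1 bound=4 product=5
t=10: arr=0 -> substrate=1 bound=4 product=5
t=11: arr=0 -> substrate=0 bound=2 product=8
t=12: arr=3 -> substrate=0 bound=4 product=9
t=13: arr=0 -> substrate=0 bound=4 product=9

Answer: 9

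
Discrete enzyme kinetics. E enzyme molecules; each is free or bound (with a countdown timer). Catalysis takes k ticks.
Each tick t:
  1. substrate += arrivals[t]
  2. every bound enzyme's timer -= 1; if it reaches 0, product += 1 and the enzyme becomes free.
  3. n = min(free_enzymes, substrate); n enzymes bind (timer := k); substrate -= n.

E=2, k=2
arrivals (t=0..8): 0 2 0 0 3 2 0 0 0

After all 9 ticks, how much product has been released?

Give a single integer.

t=0: arr=0 -> substrate=0 bound=0 product=0
t=1: arr=2 -> substrate=0 bound=2 product=0
t=2: arr=0 -> substrate=0 bound=2 product=0
t=3: arr=0 -> substrate=0 bound=0 product=2
t=4: arr=3 -> substrate=1 bound=2 product=2
t=5: arr=2 -> substrate=3 bound=2 product=2
t=6: arr=0 -> substrate=1 bound=2 product=4
t=7: arr=0 -> substrate=1 bound=2 product=4
t=8: arr=0 -> substrate=0 bound=1 product=6

Answer: 6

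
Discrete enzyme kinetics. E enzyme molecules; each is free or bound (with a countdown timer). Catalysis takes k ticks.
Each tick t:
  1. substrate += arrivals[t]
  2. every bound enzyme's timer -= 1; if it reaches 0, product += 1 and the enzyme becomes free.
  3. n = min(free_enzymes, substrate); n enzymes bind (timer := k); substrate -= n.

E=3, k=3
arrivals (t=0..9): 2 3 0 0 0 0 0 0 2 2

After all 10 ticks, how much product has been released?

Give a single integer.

t=0: arr=2 -> substrate=0 bound=2 product=0
t=1: arr=3 -> substrate=2 bound=3 product=0
t=2: arr=0 -> substrate=2 bound=3 product=0
t=3: arr=0 -> substrate=0 bound=3 product=2
t=4: arr=0 -> substrate=0 bound=2 product=3
t=5: arr=0 -> substrate=0 bound=2 product=3
t=6: arr=0 -> substrate=0 bound=0 product=5
t=7: arr=0 -> substrate=0 bound=0 product=5
t=8: arr=2 -> substrate=0 bound=2 product=5
t=9: arr=2 -> substrate=1 bound=3 product=5

Answer: 5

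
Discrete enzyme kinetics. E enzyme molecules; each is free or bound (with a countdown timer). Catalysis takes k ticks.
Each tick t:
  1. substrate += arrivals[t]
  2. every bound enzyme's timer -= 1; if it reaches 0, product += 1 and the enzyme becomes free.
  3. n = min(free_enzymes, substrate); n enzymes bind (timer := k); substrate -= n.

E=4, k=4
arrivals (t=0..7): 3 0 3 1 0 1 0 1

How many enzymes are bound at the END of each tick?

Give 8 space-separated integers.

t=0: arr=3 -> substrate=0 bound=3 product=0
t=1: arr=0 -> substrate=0 bound=3 product=0
t=2: arr=3 -> substrate=2 bound=4 product=0
t=3: arr=1 -> substrate=3 bound=4 product=0
t=4: arr=0 -> substrate=0 bound=4 product=3
t=5: arr=1 -> substrate=1 bound=4 product=3
t=6: arr=0 -> substrate=0 bound=4 product=4
t=7: arr=1 -> substrate=1 bound=4 product=4

Answer: 3 3 4 4 4 4 4 4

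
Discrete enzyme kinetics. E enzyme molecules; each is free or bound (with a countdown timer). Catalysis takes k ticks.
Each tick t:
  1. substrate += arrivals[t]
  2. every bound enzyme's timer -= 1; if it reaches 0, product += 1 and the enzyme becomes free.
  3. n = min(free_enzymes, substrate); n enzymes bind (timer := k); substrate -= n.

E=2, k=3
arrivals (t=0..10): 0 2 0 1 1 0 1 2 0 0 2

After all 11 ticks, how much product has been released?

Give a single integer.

Answer: 6

Derivation:
t=0: arr=0 -> substrate=0 bound=0 product=0
t=1: arr=2 -> substrate=0 bound=2 product=0
t=2: arr=0 -> substrate=0 bound=2 product=0
t=3: arr=1 -> substrate=1 bound=2 product=0
t=4: arr=1 -> substrate=0 bound=2 product=2
t=5: arr=0 -> substrate=0 bound=2 product=2
t=6: arr=1 -> substrate=1 bound=2 product=2
t=7: arr=2 -> substrate=1 bound=2 product=4
t=8: arr=0 -> substrate=1 bound=2 product=4
t=9: arr=0 -> substrate=1 bound=2 product=4
t=10: arr=2 -> substrate=1 bound=2 product=6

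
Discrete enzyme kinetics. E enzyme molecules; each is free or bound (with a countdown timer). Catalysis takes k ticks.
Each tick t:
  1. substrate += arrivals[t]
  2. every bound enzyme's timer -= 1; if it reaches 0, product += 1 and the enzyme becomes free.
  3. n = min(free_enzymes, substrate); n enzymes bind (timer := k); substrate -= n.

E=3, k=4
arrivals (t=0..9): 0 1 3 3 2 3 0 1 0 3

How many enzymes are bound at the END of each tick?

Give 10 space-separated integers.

t=0: arr=0 -> substrate=0 bound=0 product=0
t=1: arr=1 -> substrate=0 bound=1 product=0
t=2: arr=3 -> substrate=1 bound=3 product=0
t=3: arr=3 -> substrate=4 bound=3 product=0
t=4: arr=2 -> substrate=6 bound=3 product=0
t=5: arr=3 -> substrate=8 bound=3 product=1
t=6: arr=0 -> substrate=6 bound=3 product=3
t=7: arr=1 -> substrate=7 bound=3 product=3
t=8: arr=0 -> substrate=7 bound=3 product=3
t=9: arr=3 -> substrate=9 bound=3 product=4

Answer: 0 1 3 3 3 3 3 3 3 3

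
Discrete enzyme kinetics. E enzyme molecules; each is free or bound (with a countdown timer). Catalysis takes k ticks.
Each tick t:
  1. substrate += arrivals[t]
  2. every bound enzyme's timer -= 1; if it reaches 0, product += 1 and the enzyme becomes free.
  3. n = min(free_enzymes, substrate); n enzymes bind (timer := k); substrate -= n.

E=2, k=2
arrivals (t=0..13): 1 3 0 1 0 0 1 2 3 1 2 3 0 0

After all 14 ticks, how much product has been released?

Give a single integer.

t=0: arr=1 -> substrate=0 bound=1 product=0
t=1: arr=3 -> substrate=2 bound=2 product=0
t=2: arr=0 -> substrate=1 bound=2 product=1
t=3: arr=1 -> substrate=1 bound=2 product=2
t=4: arr=0 -> substrate=0 bound=2 product=3
t=5: arr=0 -> substrate=0 bound=1 product=4
t=6: arr=1 -> substrate=0 bound=1 product=5
t=7: arr=2 -> substrate=1 bound=2 product=5
t=8: arr=3 -> substrate=3 bound=2 product=6
t=9: arr=1 -> substrate=3 bound=2 product=7
t=10: arr=2 -> substrate=4 bound=2 product=8
t=11: arr=3 -> substrate=6 bound=2 product=9
t=12: arr=0 -> substrate=5 bound=2 product=10
t=13: arr=0 -> substrate=4 bound=2 product=11

Answer: 11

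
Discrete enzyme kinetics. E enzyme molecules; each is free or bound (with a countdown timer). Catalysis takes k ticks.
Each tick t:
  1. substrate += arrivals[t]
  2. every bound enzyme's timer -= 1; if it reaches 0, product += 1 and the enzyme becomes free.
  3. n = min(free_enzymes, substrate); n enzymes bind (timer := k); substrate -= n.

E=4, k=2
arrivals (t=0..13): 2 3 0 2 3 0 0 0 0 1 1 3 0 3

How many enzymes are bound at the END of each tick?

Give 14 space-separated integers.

t=0: arr=2 -> substrate=0 bound=2 product=0
t=1: arr=3 -> substrate=1 bound=4 product=0
t=2: arr=0 -> substrate=0 bound=3 product=2
t=3: arr=2 -> substrate=0 bound=3 product=4
t=4: arr=3 -> substrate=1 bound=4 product=5
t=5: arr=0 -> substrate=0 bound=3 product=7
t=6: arr=0 -> substrate=0 bound=1 product=9
t=7: arr=0 -> substrate=0 bound=0 product=10
t=8: arr=0 -> substrate=0 bound=0 product=10
t=9: arr=1 -> substrate=0 bound=1 product=10
t=10: arr=1 -> substrate=0 bound=2 product=10
t=11: arr=3 -> substrate=0 bound=4 product=11
t=12: arr=0 -> substrate=0 bound=3 product=12
t=13: arr=3 -> substrate=0 bound=3 product=15

Answer: 2 4 3 3 4 3 1 0 0 1 2 4 3 3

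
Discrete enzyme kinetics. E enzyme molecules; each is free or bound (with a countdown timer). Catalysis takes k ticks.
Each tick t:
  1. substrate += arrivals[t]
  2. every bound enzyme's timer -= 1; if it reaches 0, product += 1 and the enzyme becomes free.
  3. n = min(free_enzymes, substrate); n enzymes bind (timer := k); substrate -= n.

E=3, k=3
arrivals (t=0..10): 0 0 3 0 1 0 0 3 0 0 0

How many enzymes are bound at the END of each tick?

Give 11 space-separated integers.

Answer: 0 0 3 3 3 1 1 3 3 3 1

Derivation:
t=0: arr=0 -> substrate=0 bound=0 product=0
t=1: arr=0 -> substrate=0 bound=0 product=0
t=2: arr=3 -> substrate=0 bound=3 product=0
t=3: arr=0 -> substrate=0 bound=3 product=0
t=4: arr=1 -> substrate=1 bound=3 product=0
t=5: arr=0 -> substrate=0 bound=1 product=3
t=6: arr=0 -> substrate=0 bound=1 product=3
t=7: arr=3 -> substrate=1 bound=3 product=3
t=8: arr=0 -> substrate=0 bound=3 product=4
t=9: arr=0 -> substrate=0 bound=3 product=4
t=10: arr=0 -> substrate=0 bound=1 product=6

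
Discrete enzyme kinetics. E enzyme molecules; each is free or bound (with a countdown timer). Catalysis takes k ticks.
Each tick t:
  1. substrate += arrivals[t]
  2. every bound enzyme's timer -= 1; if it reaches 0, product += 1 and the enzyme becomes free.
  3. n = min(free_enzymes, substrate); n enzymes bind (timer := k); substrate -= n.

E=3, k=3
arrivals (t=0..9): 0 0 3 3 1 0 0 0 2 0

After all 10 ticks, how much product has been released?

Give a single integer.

Answer: 6

Derivation:
t=0: arr=0 -> substrate=0 bound=0 product=0
t=1: arr=0 -> substrate=0 bound=0 product=0
t=2: arr=3 -> substrate=0 bound=3 product=0
t=3: arr=3 -> substrate=3 bound=3 product=0
t=4: arr=1 -> substrate=4 bound=3 product=0
t=5: arr=0 -> substrate=1 bound=3 product=3
t=6: arr=0 -> substrate=1 bound=3 product=3
t=7: arr=0 -> substrate=1 bound=3 product=3
t=8: arr=2 -> substrate=0 bound=3 product=6
t=9: arr=0 -> substrate=0 bound=3 product=6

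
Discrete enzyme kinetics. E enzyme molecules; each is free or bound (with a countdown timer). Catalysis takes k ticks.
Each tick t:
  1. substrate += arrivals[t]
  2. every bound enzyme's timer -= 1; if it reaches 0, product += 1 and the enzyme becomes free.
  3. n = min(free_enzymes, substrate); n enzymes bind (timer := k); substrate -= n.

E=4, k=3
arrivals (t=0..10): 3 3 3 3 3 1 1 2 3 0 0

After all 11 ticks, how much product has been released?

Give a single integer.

t=0: arr=3 -> substrate=0 bound=3 product=0
t=1: arr=3 -> substrate=2 bound=4 product=0
t=2: arr=3 -> substrate=5 bound=4 product=0
t=3: arr=3 -> substrate=5 bound=4 product=3
t=4: arr=3 -> substrate=7 bound=4 product=4
t=5: arr=1 -> substrate=8 bound=4 product=4
t=6: arr=1 -> substrate=6 bound=4 product=7
t=7: arr=2 -> substrate=7 bound=4 product=8
t=8: arr=3 -> substrate=10 bound=4 product=8
t=9: arr=0 -> substrate=7 bound=4 product=11
t=10: arr=0 -> substrate=6 bound=4 product=12

Answer: 12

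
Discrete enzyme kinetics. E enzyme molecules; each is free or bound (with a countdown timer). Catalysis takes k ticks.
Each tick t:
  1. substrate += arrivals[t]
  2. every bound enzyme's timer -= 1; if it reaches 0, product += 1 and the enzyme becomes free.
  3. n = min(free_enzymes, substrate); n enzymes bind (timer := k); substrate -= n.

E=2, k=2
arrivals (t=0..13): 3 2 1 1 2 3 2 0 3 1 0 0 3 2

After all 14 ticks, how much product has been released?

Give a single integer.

t=0: arr=3 -> substrate=1 bound=2 product=0
t=1: arr=2 -> substrate=3 bound=2 product=0
t=2: arr=1 -> substrate=2 bound=2 product=2
t=3: arr=1 -> substrate=3 bound=2 product=2
t=4: arr=2 -> substrate=3 bound=2 product=4
t=5: arr=3 -> substrate=6 bound=2 product=4
t=6: arr=2 -> substrate=6 bound=2 product=6
t=7: arr=0 -> substrate=6 bound=2 product=6
t=8: arr=3 -> substrate=7 bound=2 product=8
t=9: arr=1 -> substrate=8 bound=2 product=8
t=10: arr=0 -> substrate=6 bound=2 product=10
t=11: arr=0 -> substrate=6 bound=2 product=10
t=12: arr=3 -> substrate=7 bound=2 product=12
t=13: arr=2 -> substrate=9 bound=2 product=12

Answer: 12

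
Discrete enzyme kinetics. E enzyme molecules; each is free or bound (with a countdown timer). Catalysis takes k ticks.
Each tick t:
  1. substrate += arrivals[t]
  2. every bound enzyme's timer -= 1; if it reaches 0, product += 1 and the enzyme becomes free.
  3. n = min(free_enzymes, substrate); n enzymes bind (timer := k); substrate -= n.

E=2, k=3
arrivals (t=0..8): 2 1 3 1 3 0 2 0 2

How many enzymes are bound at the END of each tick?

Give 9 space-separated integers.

t=0: arr=2 -> substrate=0 bound=2 product=0
t=1: arr=1 -> substrate=1 bound=2 product=0
t=2: arr=3 -> substrate=4 bound=2 product=0
t=3: arr=1 -> substrate=3 bound=2 product=2
t=4: arr=3 -> substrate=6 bound=2 product=2
t=5: arr=0 -> substrate=6 bound=2 product=2
t=6: arr=2 -> substrate=6 bound=2 product=4
t=7: arr=0 -> substrate=6 bound=2 product=4
t=8: arr=2 -> substrate=8 bound=2 product=4

Answer: 2 2 2 2 2 2 2 2 2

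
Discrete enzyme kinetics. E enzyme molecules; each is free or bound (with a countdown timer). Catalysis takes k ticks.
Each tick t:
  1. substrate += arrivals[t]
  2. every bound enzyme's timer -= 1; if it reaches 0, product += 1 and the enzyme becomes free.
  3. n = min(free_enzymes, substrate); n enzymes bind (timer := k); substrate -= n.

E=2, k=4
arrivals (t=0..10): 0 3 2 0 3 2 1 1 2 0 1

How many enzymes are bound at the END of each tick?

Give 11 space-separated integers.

t=0: arr=0 -> substrate=0 bound=0 product=0
t=1: arr=3 -> substrate=1 bound=2 product=0
t=2: arr=2 -> substrate=3 bound=2 product=0
t=3: arr=0 -> substrate=3 bound=2 product=0
t=4: arr=3 -> substrate=6 bound=2 product=0
t=5: arr=2 -> substrate=6 bound=2 product=2
t=6: arr=1 -> substrate=7 bound=2 product=2
t=7: arr=1 -> substrate=8 bound=2 product=2
t=8: arr=2 -> substrate=10 bound=2 product=2
t=9: arr=0 -> substrate=8 bound=2 product=4
t=10: arr=1 -> substrate=9 bound=2 product=4

Answer: 0 2 2 2 2 2 2 2 2 2 2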